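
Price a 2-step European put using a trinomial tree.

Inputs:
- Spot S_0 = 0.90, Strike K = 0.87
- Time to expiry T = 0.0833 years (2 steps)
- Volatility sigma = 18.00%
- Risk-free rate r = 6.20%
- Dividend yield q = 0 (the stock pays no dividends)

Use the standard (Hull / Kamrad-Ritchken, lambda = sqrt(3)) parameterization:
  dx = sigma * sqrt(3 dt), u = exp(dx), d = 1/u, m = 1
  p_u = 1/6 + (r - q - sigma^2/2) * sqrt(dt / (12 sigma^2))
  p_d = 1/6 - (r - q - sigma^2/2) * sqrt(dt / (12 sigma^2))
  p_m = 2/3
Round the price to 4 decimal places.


dt = T/N = 0.041650; dx = sigma*sqrt(3*dt) = 0.063627
u = exp(dx) = 1.065695; d = 1/u = 0.938355
p_u = 0.181657, p_m = 0.666667, p_d = 0.151676
Discount per step: exp(-r*dt) = 0.997421
Stock lattice S(k, j) with j the centered position index:
  k=0: S(0,+0) = 0.9000
  k=1: S(1,-1) = 0.8445; S(1,+0) = 0.9000; S(1,+1) = 0.9591
  k=2: S(2,-2) = 0.7925; S(2,-1) = 0.8445; S(2,+0) = 0.9000; S(2,+1) = 0.9591; S(2,+2) = 1.0221
Terminal payoffs V(N, j) = max(K - S_T, 0):
  V(2,-2) = 0.077541; V(2,-1) = 0.025480; V(2,+0) = 0.000000; V(2,+1) = 0.000000; V(2,+2) = 0.000000
Backward induction: V(k, j) = exp(-r*dt) * [p_u * V(k+1, j+1) + p_m * V(k+1, j) + p_d * V(k+1, j-1)]
  V(1,-1) = exp(-r*dt) * [p_u*0.000000 + p_m*0.025480 + p_d*0.077541] = 0.028674
  V(1,+0) = exp(-r*dt) * [p_u*0.000000 + p_m*0.000000 + p_d*0.025480] = 0.003855
  V(1,+1) = exp(-r*dt) * [p_u*0.000000 + p_m*0.000000 + p_d*0.000000] = 0.000000
  V(0,+0) = exp(-r*dt) * [p_u*0.000000 + p_m*0.003855 + p_d*0.028674] = 0.006901

Answer: Price = V(0,0) = 0.0069


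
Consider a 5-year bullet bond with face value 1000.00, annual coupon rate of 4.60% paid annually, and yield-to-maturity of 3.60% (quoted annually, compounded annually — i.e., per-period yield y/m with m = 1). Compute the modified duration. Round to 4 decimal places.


Answer: Modified duration = 4.4301

Derivation:
Coupon per period c = face * coupon_rate / m = 46.000000
Periods per year m = 1; per-period yield y/m = 0.036000
Number of cashflows N = 5
Cashflows (t years, CF_t, discount factor 1/(1+y/m)^(m*t), PV):
  t = 1.0000: CF_t = 46.000000, DF = 0.965251, PV = 44.401544
  t = 2.0000: CF_t = 46.000000, DF = 0.931709, PV = 42.858634
  t = 3.0000: CF_t = 46.000000, DF = 0.899333, PV = 41.369337
  t = 4.0000: CF_t = 46.000000, DF = 0.868082, PV = 39.931793
  t = 5.0000: CF_t = 1046.000000, DF = 0.837917, PV = 876.461629
Price P = sum_t PV_t = 1045.022937
First compute Macaulay numerator sum_t t * PV_t:
  t * PV_t at t = 1.0000: 44.401544
  t * PV_t at t = 2.0000: 85.717267
  t * PV_t at t = 3.0000: 124.108012
  t * PV_t at t = 4.0000: 159.727172
  t * PV_t at t = 5.0000: 4382.308143
Macaulay duration D = 4796.262139 / 1045.022937 = 4.589624
Modified duration = D / (1 + y/m) = 4.589624 / (1 + 0.036000) = 4.430139


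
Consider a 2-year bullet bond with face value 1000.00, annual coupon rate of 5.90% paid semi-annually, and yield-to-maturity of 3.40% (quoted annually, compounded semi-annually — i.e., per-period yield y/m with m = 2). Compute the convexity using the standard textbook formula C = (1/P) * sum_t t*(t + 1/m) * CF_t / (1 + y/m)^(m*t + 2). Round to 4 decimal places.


Coupon per period c = face * coupon_rate / m = 29.500000
Periods per year m = 2; per-period yield y/m = 0.017000
Number of cashflows N = 4
Cashflows (t years, CF_t, discount factor 1/(1+y/m)^(m*t), PV):
  t = 0.5000: CF_t = 29.500000, DF = 0.983284, PV = 29.006883
  t = 1.0000: CF_t = 29.500000, DF = 0.966848, PV = 28.522009
  t = 1.5000: CF_t = 29.500000, DF = 0.950686, PV = 28.045240
  t = 2.0000: CF_t = 1029.500000, DF = 0.934795, PV = 962.371026
Price P = sum_t PV_t = 1047.945158
Convexity numerator sum_t t*(t + 1/m) * CF_t / (1+y/m)^(m*t + 2):
  t = 0.5000: term = 14.022620
  t = 1.0000: term = 41.364660
  t = 1.5000: term = 81.346431
  t = 2.0000: term = 4652.331341
Convexity = (1/P) * sum = 4789.065052 / 1047.945158 = 4.569958

Answer: Convexity = 4.5700


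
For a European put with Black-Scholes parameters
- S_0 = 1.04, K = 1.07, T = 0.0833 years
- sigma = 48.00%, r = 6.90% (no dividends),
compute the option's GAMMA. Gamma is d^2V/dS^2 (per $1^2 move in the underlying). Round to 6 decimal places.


Answer: Gamma = 2.756596

Derivation:
d1 = -0.0945172542; d2 = -0.2330536033
phi(d1) = 0.3971642766; exp(-qT) = 1.0000000000; exp(-rT) = 0.9942687864
Gamma = exp(-qT) * phi(d1) / (S * sigma * sqrt(T)) = 1.0000000000 * 0.3971642766 / (1.0400 * 0.4800 * 0.2886173938) = 2.756596


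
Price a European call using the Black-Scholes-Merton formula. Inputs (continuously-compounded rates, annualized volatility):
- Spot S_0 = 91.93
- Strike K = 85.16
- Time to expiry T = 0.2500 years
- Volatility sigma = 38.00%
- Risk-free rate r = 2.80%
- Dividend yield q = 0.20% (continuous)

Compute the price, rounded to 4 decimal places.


Answer: Price = 10.9611

Derivation:
d1 = (ln(S/K) + (r - q + 0.5*sigma^2) * T) / (sigma * sqrt(T)) = 0.53181883
d2 = d1 - sigma * sqrt(T) = 0.34181883
exp(-rT) = 0.99302444; exp(-qT) = 0.99950012
C = S_0 * exp(-qT) * N(d1) - K * exp(-rT) * N(d2)
N(d1) = 0.70257426; N(d2) = 0.63375638
C = 91.9300 * 0.99950012 * 0.70257426 - 85.1600 * 0.99302444 * 0.63375638 = 10.9611


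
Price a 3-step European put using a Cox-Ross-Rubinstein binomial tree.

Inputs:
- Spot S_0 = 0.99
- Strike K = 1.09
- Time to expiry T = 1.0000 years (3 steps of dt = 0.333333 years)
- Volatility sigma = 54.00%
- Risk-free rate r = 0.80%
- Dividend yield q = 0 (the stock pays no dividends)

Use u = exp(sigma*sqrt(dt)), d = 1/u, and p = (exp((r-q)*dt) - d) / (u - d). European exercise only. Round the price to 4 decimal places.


Answer: Price = V(0,0) = 0.2834

Derivation:
dt = T/N = 0.333333
u = exp(sigma*sqrt(dt)) = 1.365839; d = 1/u = 0.732151
p = (exp((r-q)*dt) - d) / (u - d) = 0.426897
Discount per step: exp(-r*dt) = 0.997337
Stock lattice S(k, i) with i counting down-moves:
  k=0: S(0,0) = 0.9900
  k=1: S(1,0) = 1.3522; S(1,1) = 0.7248
  k=2: S(2,0) = 1.8469; S(2,1) = 0.9900; S(2,2) = 0.5307
  k=3: S(3,0) = 2.5225; S(3,1) = 1.3522; S(3,2) = 0.7248; S(3,3) = 0.3885
Terminal payoffs V(N, i) = max(K - S_T, 0):
  V(3,0) = 0.000000; V(3,1) = 0.000000; V(3,2) = 0.365171; V(3,3) = 0.701459
Backward induction: V(k, i) = exp(-r*dt) * [p * V(k+1, i) + (1-p) * V(k+1, i+1)].
  V(2,0) = exp(-r*dt) * [p*0.000000 + (1-p)*0.000000] = 0.000000
  V(2,1) = exp(-r*dt) * [p*0.000000 + (1-p)*0.365171] = 0.208723
  V(2,2) = exp(-r*dt) * [p*0.365171 + (1-p)*0.701459] = 0.556413
  V(1,0) = exp(-r*dt) * [p*0.000000 + (1-p)*0.208723] = 0.119301
  V(1,1) = exp(-r*dt) * [p*0.208723 + (1-p)*0.556413] = 0.406899
  V(0,0) = exp(-r*dt) * [p*0.119301 + (1-p)*0.406899] = 0.283368


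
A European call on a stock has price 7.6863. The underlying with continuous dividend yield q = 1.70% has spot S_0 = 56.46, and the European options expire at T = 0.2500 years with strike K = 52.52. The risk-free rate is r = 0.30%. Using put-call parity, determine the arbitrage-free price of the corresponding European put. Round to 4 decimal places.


Put-call parity: C - P = S_0 * exp(-qT) - K * exp(-rT).
S_0 * exp(-qT) = 56.4600 * 0.99575902 = 56.22055418
K * exp(-rT) = 52.5200 * 0.99925028 = 52.48062477
P = C - S*exp(-qT) + K*exp(-rT)
P = 7.6863 - 56.22055418 + 52.48062477 = 3.9464

Answer: Put price = 3.9464


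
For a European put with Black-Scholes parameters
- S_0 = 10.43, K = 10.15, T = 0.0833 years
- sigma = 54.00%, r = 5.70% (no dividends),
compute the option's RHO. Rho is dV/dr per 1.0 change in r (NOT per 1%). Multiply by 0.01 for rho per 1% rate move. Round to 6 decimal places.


Answer: Rho = -0.378177

Derivation:
d1 = 0.2829954663; d2 = 0.1271420736
phi(d1) = 0.3832829652; exp(-qT) = 1.0000000000; exp(-rT) = 0.9952631544
N(-d2) = 0.4494139759
Rho = -K*T*exp(-rT)*N(-d2) = -10.1500 * 0.0833 * 0.9952631544 * 0.4494139759 = -0.378177


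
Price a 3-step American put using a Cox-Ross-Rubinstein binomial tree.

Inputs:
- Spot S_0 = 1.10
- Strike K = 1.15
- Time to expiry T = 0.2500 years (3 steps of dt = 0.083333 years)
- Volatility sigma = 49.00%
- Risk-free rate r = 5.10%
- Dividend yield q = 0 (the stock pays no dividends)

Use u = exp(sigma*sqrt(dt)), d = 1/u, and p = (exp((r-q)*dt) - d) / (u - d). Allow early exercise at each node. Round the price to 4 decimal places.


dt = T/N = 0.083333
u = exp(sigma*sqrt(dt)) = 1.151944; d = 1/u = 0.868098
p = (exp((r-q)*dt) - d) / (u - d) = 0.479701
Discount per step: exp(-r*dt) = 0.995759
Stock lattice S(k, i) with i counting down-moves:
  k=0: S(0,0) = 1.1000
  k=1: S(1,0) = 1.2671; S(1,1) = 0.9549
  k=2: S(2,0) = 1.4597; S(2,1) = 1.1000; S(2,2) = 0.8290
  k=3: S(3,0) = 1.6815; S(3,1) = 1.2671; S(3,2) = 0.9549; S(3,3) = 0.7196
Terminal payoffs V(N, i) = max(K - S_T, 0):
  V(3,0) = 0.000000; V(3,1) = 0.000000; V(3,2) = 0.195092; V(3,3) = 0.430387
Backward induction: V(k, i) = exp(-r*dt) * [p * V(k+1, i) + (1-p) * V(k+1, i+1)]; then take max(V_cont, immediate exercise) for American.
  V(2,0) = exp(-r*dt) * [p*0.000000 + (1-p)*0.000000] = 0.000000; exercise = 0.000000; V(2,0) = max -> 0.000000
  V(2,1) = exp(-r*dt) * [p*0.000000 + (1-p)*0.195092] = 0.101076; exercise = 0.050000; V(2,1) = max -> 0.101076
  V(2,2) = exp(-r*dt) * [p*0.195092 + (1-p)*0.430387] = 0.316170; exercise = 0.321047; V(2,2) = max -> 0.321047
  V(1,0) = exp(-r*dt) * [p*0.000000 + (1-p)*0.101076] = 0.052367; exercise = 0.000000; V(1,0) = max -> 0.052367
  V(1,1) = exp(-r*dt) * [p*0.101076 + (1-p)*0.321047] = 0.214612; exercise = 0.195092; V(1,1) = max -> 0.214612
  V(0,0) = exp(-r*dt) * [p*0.052367 + (1-p)*0.214612] = 0.136203; exercise = 0.050000; V(0,0) = max -> 0.136203

Answer: Price = V(0,0) = 0.1362


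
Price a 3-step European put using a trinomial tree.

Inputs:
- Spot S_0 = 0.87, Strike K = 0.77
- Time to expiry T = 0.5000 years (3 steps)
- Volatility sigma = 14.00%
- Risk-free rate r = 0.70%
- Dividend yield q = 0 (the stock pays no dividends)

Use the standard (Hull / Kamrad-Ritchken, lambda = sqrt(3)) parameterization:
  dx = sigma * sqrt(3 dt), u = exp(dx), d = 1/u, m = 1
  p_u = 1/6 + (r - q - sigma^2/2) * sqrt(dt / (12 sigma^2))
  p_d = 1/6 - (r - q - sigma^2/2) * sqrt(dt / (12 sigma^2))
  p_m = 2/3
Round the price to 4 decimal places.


Answer: Price = V(0,0) = 0.0038

Derivation:
dt = T/N = 0.166667; dx = sigma*sqrt(3*dt) = 0.098995
u = exp(dx) = 1.104061; d = 1/u = 0.905747
p_u = 0.164310, p_m = 0.666667, p_d = 0.169024
Discount per step: exp(-r*dt) = 0.998834
Stock lattice S(k, j) with j the centered position index:
  k=0: S(0,+0) = 0.8700
  k=1: S(1,-1) = 0.7880; S(1,+0) = 0.8700; S(1,+1) = 0.9605
  k=2: S(2,-2) = 0.7137; S(2,-1) = 0.7880; S(2,+0) = 0.8700; S(2,+1) = 0.9605; S(2,+2) = 1.0605
  k=3: S(3,-3) = 0.6465; S(3,-2) = 0.7137; S(3,-1) = 0.7880; S(3,+0) = 0.8700; S(3,+1) = 0.9605; S(3,+2) = 1.0605; S(3,+3) = 1.1708
Terminal payoffs V(N, j) = max(K - S_T, 0):
  V(3,-3) = 0.123542; V(3,-2) = 0.056271; V(3,-1) = 0.000000; V(3,+0) = 0.000000; V(3,+1) = 0.000000; V(3,+2) = 0.000000; V(3,+3) = 0.000000
Backward induction: V(k, j) = exp(-r*dt) * [p_u * V(k+1, j+1) + p_m * V(k+1, j) + p_d * V(k+1, j-1)]
  V(2,-2) = exp(-r*dt) * [p_u*0.000000 + p_m*0.056271 + p_d*0.123542] = 0.058327
  V(2,-1) = exp(-r*dt) * [p_u*0.000000 + p_m*0.000000 + p_d*0.056271] = 0.009500
  V(2,+0) = exp(-r*dt) * [p_u*0.000000 + p_m*0.000000 + p_d*0.000000] = 0.000000
  V(2,+1) = exp(-r*dt) * [p_u*0.000000 + p_m*0.000000 + p_d*0.000000] = 0.000000
  V(2,+2) = exp(-r*dt) * [p_u*0.000000 + p_m*0.000000 + p_d*0.000000] = 0.000000
  V(1,-1) = exp(-r*dt) * [p_u*0.000000 + p_m*0.009500 + p_d*0.058327] = 0.016173
  V(1,+0) = exp(-r*dt) * [p_u*0.000000 + p_m*0.000000 + p_d*0.009500] = 0.001604
  V(1,+1) = exp(-r*dt) * [p_u*0.000000 + p_m*0.000000 + p_d*0.000000] = 0.000000
  V(0,+0) = exp(-r*dt) * [p_u*0.000000 + p_m*0.001604 + p_d*0.016173] = 0.003798


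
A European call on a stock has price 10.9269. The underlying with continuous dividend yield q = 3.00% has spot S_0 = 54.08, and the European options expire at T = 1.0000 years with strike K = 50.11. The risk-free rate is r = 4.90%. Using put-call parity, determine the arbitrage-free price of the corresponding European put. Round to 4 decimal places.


Put-call parity: C - P = S_0 * exp(-qT) - K * exp(-rT).
S_0 * exp(-qT) = 54.0800 * 0.97044553 = 52.48169445
K * exp(-rT) = 50.1100 * 0.95218113 = 47.71379641
P = C - S*exp(-qT) + K*exp(-rT)
P = 10.9269 - 52.48169445 + 47.71379641 = 6.1590

Answer: Put price = 6.1590


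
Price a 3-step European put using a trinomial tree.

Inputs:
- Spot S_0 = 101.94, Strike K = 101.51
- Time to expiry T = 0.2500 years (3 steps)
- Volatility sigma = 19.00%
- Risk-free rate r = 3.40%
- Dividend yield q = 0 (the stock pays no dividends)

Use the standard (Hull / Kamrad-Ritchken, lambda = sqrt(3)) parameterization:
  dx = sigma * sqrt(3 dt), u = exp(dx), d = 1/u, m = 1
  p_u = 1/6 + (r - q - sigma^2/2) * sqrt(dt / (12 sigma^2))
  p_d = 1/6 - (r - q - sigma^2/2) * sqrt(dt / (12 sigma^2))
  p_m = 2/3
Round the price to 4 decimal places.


dt = T/N = 0.083333; dx = sigma*sqrt(3*dt) = 0.095000
u = exp(dx) = 1.099659; d = 1/u = 0.909373
p_u = 0.173662, p_m = 0.666667, p_d = 0.159671
Discount per step: exp(-r*dt) = 0.997171
Stock lattice S(k, j) with j the centered position index:
  k=0: S(0,+0) = 101.9400
  k=1: S(1,-1) = 92.7015; S(1,+0) = 101.9400; S(1,+1) = 112.0992
  k=2: S(2,-2) = 84.3002; S(2,-1) = 92.7015; S(2,+0) = 101.9400; S(2,+1) = 112.0992; S(2,+2) = 123.2709
  k=3: S(3,-3) = 76.6603; S(3,-2) = 84.3002; S(3,-1) = 92.7015; S(3,+0) = 101.9400; S(3,+1) = 112.0992; S(3,+2) = 123.2709; S(3,+3) = 135.5559
Terminal payoffs V(N, j) = max(K - S_T, 0):
  V(3,-3) = 24.849667; V(3,-2) = 17.209786; V(3,-1) = 8.808523; V(3,+0) = 0.000000; V(3,+1) = 0.000000; V(3,+2) = 0.000000; V(3,+3) = 0.000000
Backward induction: V(k, j) = exp(-r*dt) * [p_u * V(k+1, j+1) + p_m * V(k+1, j) + p_d * V(k+1, j-1)]
  V(2,-2) = exp(-r*dt) * [p_u*8.808523 + p_m*17.209786 + p_d*24.849667] = 16.922656
  V(2,-1) = exp(-r*dt) * [p_u*0.000000 + p_m*8.808523 + p_d*17.209786] = 8.595864
  V(2,+0) = exp(-r*dt) * [p_u*0.000000 + p_m*0.000000 + p_d*8.808523] = 1.402487
  V(2,+1) = exp(-r*dt) * [p_u*0.000000 + p_m*0.000000 + p_d*0.000000] = 0.000000
  V(2,+2) = exp(-r*dt) * [p_u*0.000000 + p_m*0.000000 + p_d*0.000000] = 0.000000
  V(1,-1) = exp(-r*dt) * [p_u*1.402487 + p_m*8.595864 + p_d*16.922656] = 8.651645
  V(1,+0) = exp(-r*dt) * [p_u*0.000000 + p_m*1.402487 + p_d*8.595864] = 2.300973
  V(1,+1) = exp(-r*dt) * [p_u*0.000000 + p_m*0.000000 + p_d*1.402487] = 0.223303
  V(0,+0) = exp(-r*dt) * [p_u*0.223303 + p_m*2.300973 + p_d*8.651645] = 2.945820

Answer: Price = V(0,0) = 2.9458


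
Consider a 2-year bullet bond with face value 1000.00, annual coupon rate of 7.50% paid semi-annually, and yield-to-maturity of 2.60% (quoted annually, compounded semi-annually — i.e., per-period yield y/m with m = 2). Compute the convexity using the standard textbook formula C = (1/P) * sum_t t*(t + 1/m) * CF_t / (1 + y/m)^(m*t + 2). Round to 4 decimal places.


Answer: Convexity = 4.5462

Derivation:
Coupon per period c = face * coupon_rate / m = 37.500000
Periods per year m = 2; per-period yield y/m = 0.013000
Number of cashflows N = 4
Cashflows (t years, CF_t, discount factor 1/(1+y/m)^(m*t), PV):
  t = 0.5000: CF_t = 37.500000, DF = 0.987167, PV = 37.018756
  t = 1.0000: CF_t = 37.500000, DF = 0.974498, PV = 36.543688
  t = 1.5000: CF_t = 37.500000, DF = 0.961992, PV = 36.074717
  t = 2.0000: CF_t = 1037.500000, DF = 0.949647, PV = 985.258803
Price P = sum_t PV_t = 1094.895965
Convexity numerator sum_t t*(t + 1/m) * CF_t / (1+y/m)^(m*t + 2):
  t = 0.5000: term = 18.037358
  t = 1.0000: term = 53.417646
  t = 1.5000: term = 105.464257
  t = 2.0000: term = 4800.665403
Convexity = (1/P) * sum = 4977.584664 / 1094.895965 = 4.546171


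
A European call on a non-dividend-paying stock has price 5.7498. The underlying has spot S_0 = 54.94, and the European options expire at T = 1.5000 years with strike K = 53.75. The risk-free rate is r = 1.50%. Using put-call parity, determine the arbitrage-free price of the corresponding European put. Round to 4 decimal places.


Put-call parity: C - P = S_0 * exp(-qT) - K * exp(-rT).
S_0 * exp(-qT) = 54.9400 * 1.00000000 = 54.94000000
K * exp(-rT) = 53.7500 * 0.97775124 = 52.55412900
P = C - S*exp(-qT) + K*exp(-rT)
P = 5.7498 - 54.94000000 + 52.55412900 = 3.3639

Answer: Put price = 3.3639


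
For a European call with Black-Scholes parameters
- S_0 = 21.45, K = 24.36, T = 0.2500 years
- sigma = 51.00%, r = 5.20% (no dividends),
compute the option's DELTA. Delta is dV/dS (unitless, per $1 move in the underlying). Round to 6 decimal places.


d1 = -0.3204129312; d2 = -0.5754129312
phi(d1) = 0.3789804128; exp(-qT) = 1.0000000000; exp(-rT) = 0.9870841350
N(d1) = 0.3743276621
Delta = exp(-qT) * N(d1) = 1.0000000000 * 0.3743276621 = 0.374328

Answer: Delta = 0.374328


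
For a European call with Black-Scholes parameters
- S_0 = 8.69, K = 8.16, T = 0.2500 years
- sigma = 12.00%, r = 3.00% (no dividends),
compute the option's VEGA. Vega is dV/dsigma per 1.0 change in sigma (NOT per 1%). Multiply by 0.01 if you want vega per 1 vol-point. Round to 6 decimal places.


d1 = 1.2038128384; d2 = 1.1438128384
phi(d1) = 0.1932981994; exp(-qT) = 1.0000000000; exp(-rT) = 0.9925280548
Vega = S * exp(-qT) * phi(d1) * sqrt(T) = 8.6900 * 1.0000000000 * 0.1932981994 * 0.5000000000 = 0.839881

Answer: Vega = 0.839881


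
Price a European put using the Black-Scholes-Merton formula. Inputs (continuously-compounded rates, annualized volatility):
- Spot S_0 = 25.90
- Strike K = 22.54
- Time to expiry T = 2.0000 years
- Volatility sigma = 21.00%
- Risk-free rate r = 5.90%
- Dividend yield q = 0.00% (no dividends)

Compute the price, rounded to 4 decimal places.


Answer: Price = 0.7190

Derivation:
d1 = (ln(S/K) + (r - q + 0.5*sigma^2) * T) / (sigma * sqrt(T)) = 1.01369299
d2 = d1 - sigma * sqrt(T) = 0.71670815
exp(-rT) = 0.88869605; exp(-qT) = 1.00000000
P = K * exp(-rT) * N(-d2) - S_0 * exp(-qT) * N(-d1)
N(-d1) = 0.15536463; N(-d2) = 0.23677710
P = 22.5400 * 0.88869605 * 0.23677710 - 25.9000 * 1.00000000 * 0.15536463 = 0.7190


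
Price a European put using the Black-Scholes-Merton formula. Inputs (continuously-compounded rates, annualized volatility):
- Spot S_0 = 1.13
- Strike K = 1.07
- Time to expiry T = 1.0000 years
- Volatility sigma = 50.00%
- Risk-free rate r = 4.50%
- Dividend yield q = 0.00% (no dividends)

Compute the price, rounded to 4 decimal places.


Answer: Price = 0.1631

Derivation:
d1 = (ln(S/K) + (r - q + 0.5*sigma^2) * T) / (sigma * sqrt(T)) = 0.44911797
d2 = d1 - sigma * sqrt(T) = -0.05088203
exp(-rT) = 0.95599748; exp(-qT) = 1.00000000
P = K * exp(-rT) * N(-d2) - S_0 * exp(-qT) * N(-d1)
N(-d1) = 0.32667328; N(-d2) = 0.52029024
P = 1.0700 * 0.95599748 * 0.52029024 - 1.1300 * 1.00000000 * 0.32667328 = 0.1631


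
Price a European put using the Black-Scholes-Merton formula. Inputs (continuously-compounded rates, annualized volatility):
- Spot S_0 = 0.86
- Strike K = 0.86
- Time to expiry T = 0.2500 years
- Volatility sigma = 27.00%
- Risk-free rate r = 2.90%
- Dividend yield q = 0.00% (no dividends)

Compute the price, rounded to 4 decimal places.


d1 = (ln(S/K) + (r - q + 0.5*sigma^2) * T) / (sigma * sqrt(T)) = 0.12120370
d2 = d1 - sigma * sqrt(T) = -0.01379630
exp(-rT) = 0.99277622; exp(-qT) = 1.00000000
P = K * exp(-rT) * N(-d2) - S_0 * exp(-qT) * N(-d1)
N(-d1) = 0.45176485; N(-d2) = 0.50550375
P = 0.8600 * 0.99277622 * 0.50550375 - 0.8600 * 1.00000000 * 0.45176485 = 0.0431

Answer: Price = 0.0431


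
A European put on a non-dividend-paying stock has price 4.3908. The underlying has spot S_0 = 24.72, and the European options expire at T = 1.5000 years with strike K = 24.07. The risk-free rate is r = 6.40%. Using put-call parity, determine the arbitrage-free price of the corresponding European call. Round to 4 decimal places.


Answer: Call price = 7.2441

Derivation:
Put-call parity: C - P = S_0 * exp(-qT) - K * exp(-rT).
S_0 * exp(-qT) = 24.7200 * 1.00000000 = 24.72000000
K * exp(-rT) = 24.0700 * 0.90846402 = 21.86672887
C = P + S*exp(-qT) - K*exp(-rT)
C = 4.3908 + 24.72000000 - 21.86672887 = 7.2441


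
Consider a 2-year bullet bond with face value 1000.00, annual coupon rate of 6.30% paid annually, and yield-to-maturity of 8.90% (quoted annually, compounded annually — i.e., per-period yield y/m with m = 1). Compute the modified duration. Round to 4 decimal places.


Coupon per period c = face * coupon_rate / m = 63.000000
Periods per year m = 1; per-period yield y/m = 0.089000
Number of cashflows N = 2
Cashflows (t years, CF_t, discount factor 1/(1+y/m)^(m*t), PV):
  t = 1.0000: CF_t = 63.000000, DF = 0.918274, PV = 57.851240
  t = 2.0000: CF_t = 1063.000000, DF = 0.843226, PV = 896.349757
Price P = sum_t PV_t = 954.200997
First compute Macaulay numerator sum_t t * PV_t:
  t * PV_t at t = 1.0000: 57.851240
  t * PV_t at t = 2.0000: 1792.699514
Macaulay duration D = 1850.550753 / 954.200997 = 1.939372
Modified duration = D / (1 + y/m) = 1.939372 / (1 + 0.089000) = 1.780874

Answer: Modified duration = 1.7809


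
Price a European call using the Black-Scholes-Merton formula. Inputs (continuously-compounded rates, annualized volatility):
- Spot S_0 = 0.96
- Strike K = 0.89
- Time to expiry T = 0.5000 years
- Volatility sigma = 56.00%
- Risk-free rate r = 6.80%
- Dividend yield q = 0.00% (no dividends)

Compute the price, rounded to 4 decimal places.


Answer: Price = 0.1981

Derivation:
d1 = (ln(S/K) + (r - q + 0.5*sigma^2) * T) / (sigma * sqrt(T)) = 0.47505409
d2 = d1 - sigma * sqrt(T) = 0.07907429
exp(-rT) = 0.96657150; exp(-qT) = 1.00000000
C = S_0 * exp(-qT) * N(d1) - K * exp(-rT) * N(d2)
N(d1) = 0.68262579; N(d2) = 0.53151323
C = 0.9600 * 1.00000000 * 0.68262579 - 0.8900 * 0.96657150 * 0.53151323 = 0.1981


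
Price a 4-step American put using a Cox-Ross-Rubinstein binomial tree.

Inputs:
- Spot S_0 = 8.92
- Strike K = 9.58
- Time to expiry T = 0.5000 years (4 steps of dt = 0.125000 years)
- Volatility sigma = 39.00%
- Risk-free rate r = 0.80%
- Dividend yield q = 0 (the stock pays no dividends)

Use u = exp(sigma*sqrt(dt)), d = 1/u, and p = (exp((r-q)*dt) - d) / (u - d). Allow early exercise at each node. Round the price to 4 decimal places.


dt = T/N = 0.125000
u = exp(sigma*sqrt(dt)) = 1.147844; d = 1/u = 0.871198
p = (exp((r-q)*dt) - d) / (u - d) = 0.469200
Discount per step: exp(-r*dt) = 0.999000
Stock lattice S(k, i) with i counting down-moves:
  k=0: S(0,0) = 8.9200
  k=1: S(1,0) = 10.2388; S(1,1) = 7.7711
  k=2: S(2,0) = 11.7525; S(2,1) = 8.9200; S(2,2) = 6.7702
  k=3: S(3,0) = 13.4901; S(3,1) = 10.2388; S(3,2) = 7.7711; S(3,3) = 5.8981
  k=4: S(4,0) = 15.4845; S(4,1) = 11.7525; S(4,2) = 8.9200; S(4,3) = 6.7702; S(4,4) = 5.1385
Terminal payoffs V(N, i) = max(K - S_T, 0):
  V(4,0) = 0.000000; V(4,1) = 0.000000; V(4,2) = 0.660000; V(4,3) = 2.809843; V(4,4) = 4.441544
Backward induction: V(k, i) = exp(-r*dt) * [p * V(k+1, i) + (1-p) * V(k+1, i+1)]; then take max(V_cont, immediate exercise) for American.
  V(3,0) = exp(-r*dt) * [p*0.000000 + (1-p)*0.000000] = 0.000000; exercise = 0.000000; V(3,0) = max -> 0.000000
  V(3,1) = exp(-r*dt) * [p*0.000000 + (1-p)*0.660000] = 0.349978; exercise = 0.000000; V(3,1) = max -> 0.349978
  V(3,2) = exp(-r*dt) * [p*0.660000 + (1-p)*2.809843] = 1.799337; exercise = 1.808912; V(3,2) = max -> 1.808912
  V(3,3) = exp(-r*dt) * [p*2.809843 + (1-p)*4.441544] = 3.672276; exercise = 3.681852; V(3,3) = max -> 3.681852
  V(2,0) = exp(-r*dt) * [p*0.000000 + (1-p)*0.349978] = 0.185583; exercise = 0.000000; V(2,0) = max -> 0.185583
  V(2,1) = exp(-r*dt) * [p*0.349978 + (1-p)*1.808912] = 1.123257; exercise = 0.660000; V(2,1) = max -> 1.123257
  V(2,2) = exp(-r*dt) * [p*1.808912 + (1-p)*3.681852] = 2.800268; exercise = 2.809843; V(2,2) = max -> 2.809843
  V(1,0) = exp(-r*dt) * [p*0.185583 + (1-p)*1.123257] = 0.682618; exercise = 0.000000; V(1,0) = max -> 0.682618
  V(1,1) = exp(-r*dt) * [p*1.123257 + (1-p)*2.809843] = 2.016480; exercise = 1.808912; V(1,1) = max -> 2.016480
  V(0,0) = exp(-r*dt) * [p*0.682618 + (1-p)*2.016480] = 1.389243; exercise = 0.660000; V(0,0) = max -> 1.389243

Answer: Price = V(0,0) = 1.3892


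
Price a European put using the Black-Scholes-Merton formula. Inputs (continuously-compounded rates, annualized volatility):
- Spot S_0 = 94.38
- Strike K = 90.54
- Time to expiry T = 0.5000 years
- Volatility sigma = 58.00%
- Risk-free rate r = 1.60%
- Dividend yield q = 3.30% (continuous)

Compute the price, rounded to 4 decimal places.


Answer: Price = 13.3774

Derivation:
d1 = (ln(S/K) + (r - q + 0.5*sigma^2) * T) / (sigma * sqrt(T)) = 0.28561614
d2 = d1 - sigma * sqrt(T) = -0.12450579
exp(-rT) = 0.99203191; exp(-qT) = 0.98363538
P = K * exp(-rT) * N(-d2) - S_0 * exp(-qT) * N(-d1)
N(-d1) = 0.38758607; N(-d2) = 0.54954259
P = 90.5400 * 0.99203191 * 0.54954259 - 94.3800 * 0.98363538 * 0.38758607 = 13.3774


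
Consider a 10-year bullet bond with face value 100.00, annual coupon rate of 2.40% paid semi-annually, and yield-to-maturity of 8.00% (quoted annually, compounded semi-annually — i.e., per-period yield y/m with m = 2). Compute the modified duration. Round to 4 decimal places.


Answer: Modified duration = 8.2496

Derivation:
Coupon per period c = face * coupon_rate / m = 1.200000
Periods per year m = 2; per-period yield y/m = 0.040000
Number of cashflows N = 20
Cashflows (t years, CF_t, discount factor 1/(1+y/m)^(m*t), PV):
  t = 0.5000: CF_t = 1.200000, DF = 0.961538, PV = 1.153846
  t = 1.0000: CF_t = 1.200000, DF = 0.924556, PV = 1.109467
  t = 1.5000: CF_t = 1.200000, DF = 0.888996, PV = 1.066796
  t = 2.0000: CF_t = 1.200000, DF = 0.854804, PV = 1.025765
  t = 2.5000: CF_t = 1.200000, DF = 0.821927, PV = 0.986313
  t = 3.0000: CF_t = 1.200000, DF = 0.790315, PV = 0.948377
  t = 3.5000: CF_t = 1.200000, DF = 0.759918, PV = 0.911901
  t = 4.0000: CF_t = 1.200000, DF = 0.730690, PV = 0.876828
  t = 4.5000: CF_t = 1.200000, DF = 0.702587, PV = 0.843104
  t = 5.0000: CF_t = 1.200000, DF = 0.675564, PV = 0.810677
  t = 5.5000: CF_t = 1.200000, DF = 0.649581, PV = 0.779497
  t = 6.0000: CF_t = 1.200000, DF = 0.624597, PV = 0.749516
  t = 6.5000: CF_t = 1.200000, DF = 0.600574, PV = 0.720689
  t = 7.0000: CF_t = 1.200000, DF = 0.577475, PV = 0.692970
  t = 7.5000: CF_t = 1.200000, DF = 0.555265, PV = 0.666317
  t = 8.0000: CF_t = 1.200000, DF = 0.533908, PV = 0.640690
  t = 8.5000: CF_t = 1.200000, DF = 0.513373, PV = 0.616048
  t = 9.0000: CF_t = 1.200000, DF = 0.493628, PV = 0.592354
  t = 9.5000: CF_t = 1.200000, DF = 0.474642, PV = 0.569571
  t = 10.0000: CF_t = 101.200000, DF = 0.456387, PV = 46.186359
Price P = sum_t PV_t = 61.947086
First compute Macaulay numerator sum_t t * PV_t:
  t * PV_t at t = 0.5000: 0.576923
  t * PV_t at t = 1.0000: 1.109467
  t * PV_t at t = 1.5000: 1.600193
  t * PV_t at t = 2.0000: 2.051530
  t * PV_t at t = 2.5000: 2.465781
  t * PV_t at t = 3.0000: 2.845132
  t * PV_t at t = 3.5000: 3.191655
  t * PV_t at t = 4.0000: 3.507313
  t * PV_t at t = 4.5000: 3.793968
  t * PV_t at t = 5.0000: 4.053385
  t * PV_t at t = 5.5000: 4.287234
  t * PV_t at t = 6.0000: 4.497099
  t * PV_t at t = 6.5000: 4.684478
  t * PV_t at t = 7.0000: 4.850791
  t * PV_t at t = 7.5000: 4.997381
  t * PV_t at t = 8.0000: 5.125518
  t * PV_t at t = 8.5000: 5.236407
  t * PV_t at t = 9.0000: 5.331184
  t * PV_t at t = 9.5000: 5.410924
  t * PV_t at t = 10.0000: 461.863590
Macaulay duration D = 531.479953 / 61.947086 = 8.579580
Modified duration = D / (1 + y/m) = 8.579580 / (1 + 0.040000) = 8.249596


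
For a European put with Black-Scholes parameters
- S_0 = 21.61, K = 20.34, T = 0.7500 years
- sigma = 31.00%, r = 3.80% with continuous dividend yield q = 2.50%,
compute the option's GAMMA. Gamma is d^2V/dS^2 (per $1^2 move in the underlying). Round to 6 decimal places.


Answer: Gamma = 0.062394

Derivation:
d1 = 0.3961527234; d2 = 0.1276848482
phi(d1) = 0.3688345818; exp(-qT) = 0.9814246877; exp(-rT) = 0.9719022941
Gamma = exp(-qT) * phi(d1) / (S * sigma * sqrt(T)) = 0.9814246877 * 0.3688345818 / (21.6100 * 0.3100 * 0.8660254038) = 0.062394


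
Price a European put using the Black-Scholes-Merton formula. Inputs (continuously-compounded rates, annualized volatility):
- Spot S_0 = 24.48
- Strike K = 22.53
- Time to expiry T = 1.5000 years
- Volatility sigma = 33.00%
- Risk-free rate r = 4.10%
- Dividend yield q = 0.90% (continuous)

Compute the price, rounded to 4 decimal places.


d1 = (ln(S/K) + (r - q + 0.5*sigma^2) * T) / (sigma * sqrt(T)) = 0.52622884
d2 = d1 - sigma * sqrt(T) = 0.12206303
exp(-rT) = 0.94035295; exp(-qT) = 0.98659072
P = K * exp(-rT) * N(-d2) - S_0 * exp(-qT) * N(-d1)
N(-d1) = 0.29936461; N(-d2) = 0.45142455
P = 22.5300 * 0.94035295 * 0.45142455 - 24.4800 * 0.98659072 * 0.29936461 = 2.3338

Answer: Price = 2.3338


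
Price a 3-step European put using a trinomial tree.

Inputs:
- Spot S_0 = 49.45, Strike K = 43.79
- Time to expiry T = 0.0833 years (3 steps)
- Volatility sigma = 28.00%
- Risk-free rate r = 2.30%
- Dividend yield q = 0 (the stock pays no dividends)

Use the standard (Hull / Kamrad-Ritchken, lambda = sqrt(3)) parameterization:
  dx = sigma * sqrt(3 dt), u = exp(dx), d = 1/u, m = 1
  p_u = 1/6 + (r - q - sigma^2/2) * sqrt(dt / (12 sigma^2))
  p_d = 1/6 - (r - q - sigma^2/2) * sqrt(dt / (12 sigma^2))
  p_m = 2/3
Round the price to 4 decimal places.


Answer: Price = V(0,0) = 0.1228

Derivation:
dt = T/N = 0.027767; dx = sigma*sqrt(3*dt) = 0.080813
u = exp(dx) = 1.084168; d = 1/u = 0.922366
p_u = 0.163884, p_m = 0.666667, p_d = 0.169450
Discount per step: exp(-r*dt) = 0.999362
Stock lattice S(k, j) with j the centered position index:
  k=0: S(0,+0) = 49.4500
  k=1: S(1,-1) = 45.6110; S(1,+0) = 49.4500; S(1,+1) = 53.6121
  k=2: S(2,-2) = 42.0701; S(2,-1) = 45.6110; S(2,+0) = 49.4500; S(2,+1) = 53.6121; S(2,+2) = 58.1245
  k=3: S(3,-3) = 38.8040; S(3,-2) = 42.0701; S(3,-1) = 45.6110; S(3,+0) = 49.4500; S(3,+1) = 53.6121; S(3,+2) = 58.1245; S(3,+3) = 63.0168
Terminal payoffs V(N, j) = max(K - S_T, 0):
  V(3,-3) = 4.985996; V(3,-2) = 1.719940; V(3,-1) = 0.000000; V(3,+0) = 0.000000; V(3,+1) = 0.000000; V(3,+2) = 0.000000; V(3,+3) = 0.000000
Backward induction: V(k, j) = exp(-r*dt) * [p_u * V(k+1, j+1) + p_m * V(k+1, j) + p_d * V(k+1, j-1)]
  V(2,-2) = exp(-r*dt) * [p_u*0.000000 + p_m*1.719940 + p_d*4.985996] = 1.990231
  V(2,-1) = exp(-r*dt) * [p_u*0.000000 + p_m*0.000000 + p_d*1.719940] = 0.291257
  V(2,+0) = exp(-r*dt) * [p_u*0.000000 + p_m*0.000000 + p_d*0.000000] = 0.000000
  V(2,+1) = exp(-r*dt) * [p_u*0.000000 + p_m*0.000000 + p_d*0.000000] = 0.000000
  V(2,+2) = exp(-r*dt) * [p_u*0.000000 + p_m*0.000000 + p_d*0.000000] = 0.000000
  V(1,-1) = exp(-r*dt) * [p_u*0.000000 + p_m*0.291257 + p_d*1.990231] = 0.531077
  V(1,+0) = exp(-r*dt) * [p_u*0.000000 + p_m*0.000000 + p_d*0.291257] = 0.049322
  V(1,+1) = exp(-r*dt) * [p_u*0.000000 + p_m*0.000000 + p_d*0.000000] = 0.000000
  V(0,+0) = exp(-r*dt) * [p_u*0.000000 + p_m*0.049322 + p_d*0.531077] = 0.122794


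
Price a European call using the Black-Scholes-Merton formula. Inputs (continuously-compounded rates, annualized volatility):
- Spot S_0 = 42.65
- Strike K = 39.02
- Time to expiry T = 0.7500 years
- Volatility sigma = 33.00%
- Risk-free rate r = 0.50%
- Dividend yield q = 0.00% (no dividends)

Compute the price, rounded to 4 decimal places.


d1 = (ln(S/K) + (r - q + 0.5*sigma^2) * T) / (sigma * sqrt(T)) = 0.46727035
d2 = d1 - sigma * sqrt(T) = 0.18148197
exp(-rT) = 0.99625702; exp(-qT) = 1.00000000
C = S_0 * exp(-qT) * N(d1) - K * exp(-rT) * N(d2)
N(d1) = 0.67984677; N(d2) = 0.57200536
C = 42.6500 * 1.00000000 * 0.67984677 - 39.0200 * 0.99625702 * 0.57200536 = 6.7594

Answer: Price = 6.7594


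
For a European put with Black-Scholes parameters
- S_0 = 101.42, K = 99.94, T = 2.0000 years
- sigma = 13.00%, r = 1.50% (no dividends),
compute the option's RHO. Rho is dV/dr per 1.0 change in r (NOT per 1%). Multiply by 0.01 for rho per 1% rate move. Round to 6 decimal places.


Answer: Rho = -85.329261

Derivation:
d1 = 0.3350614846; d2 = 0.1512137215
phi(d1) = 0.3771653353; exp(-qT) = 1.0000000000; exp(-rT) = 0.9704455335
N(-d2) = 0.4399035633
Rho = -K*T*exp(-rT)*N(-d2) = -99.9400 * 2.0000 * 0.9704455335 * 0.4399035633 = -85.329261


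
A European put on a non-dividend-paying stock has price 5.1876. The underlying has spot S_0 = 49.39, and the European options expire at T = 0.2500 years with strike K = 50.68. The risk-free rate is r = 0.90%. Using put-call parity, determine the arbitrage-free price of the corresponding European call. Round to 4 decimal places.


Answer: Call price = 4.0115

Derivation:
Put-call parity: C - P = S_0 * exp(-qT) - K * exp(-rT).
S_0 * exp(-qT) = 49.3900 * 1.00000000 = 49.39000000
K * exp(-rT) = 50.6800 * 0.99775253 = 50.56609819
C = P + S*exp(-qT) - K*exp(-rT)
C = 5.1876 + 49.39000000 - 50.56609819 = 4.0115


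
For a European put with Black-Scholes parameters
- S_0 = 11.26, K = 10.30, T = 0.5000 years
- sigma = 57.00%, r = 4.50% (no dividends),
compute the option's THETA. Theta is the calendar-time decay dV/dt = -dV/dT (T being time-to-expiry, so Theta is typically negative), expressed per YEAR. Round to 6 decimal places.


d1 = 0.4784451395; d2 = 0.0753942743
phi(d1) = 0.3557975431; exp(-qT) = 1.0000000000; exp(-rT) = 0.9777512372
Theta = -S*exp(-qT)*phi(d1)*sigma/(2*sqrt(T)) + r*K*exp(-rT)*N(-d2) - q*S*exp(-qT)*N(-d1)
N(-d1) = 0.3161667061; N(-d2) = 0.4699505074; sqrt(T) = 0.7071067812
Term 1 = -11.2600 * 1.0000000000 * 0.3557975431 * 0.5700 / (2 * 0.7071067812) = -1.6147347557
Term 2 = 0.0450 * 10.3000 * 0.9777512372 * 0.4699505074 = 0.2129757888
Term 3 = 0 (no dividend yield, q = 0)
Theta = -1.6147347557 + (0.2129757888) + (0.0000000000) = -1.401759

Answer: Theta = -1.401759


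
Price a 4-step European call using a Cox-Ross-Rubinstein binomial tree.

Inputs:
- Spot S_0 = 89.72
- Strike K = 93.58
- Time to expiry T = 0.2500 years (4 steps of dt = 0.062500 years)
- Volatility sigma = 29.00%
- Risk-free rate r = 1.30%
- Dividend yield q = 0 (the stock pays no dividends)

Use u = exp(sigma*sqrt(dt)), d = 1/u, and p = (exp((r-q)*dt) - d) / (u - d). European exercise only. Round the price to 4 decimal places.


dt = T/N = 0.062500
u = exp(sigma*sqrt(dt)) = 1.075193; d = 1/u = 0.930066
p = (exp((r-q)*dt) - d) / (u - d) = 0.487484
Discount per step: exp(-r*dt) = 0.999188
Stock lattice S(k, i) with i counting down-moves:
  k=0: S(0,0) = 89.7200
  k=1: S(1,0) = 96.4663; S(1,1) = 83.4455
  k=2: S(2,0) = 103.7199; S(2,1) = 89.7200; S(2,2) = 77.6098
  k=3: S(3,0) = 111.5189; S(3,1) = 96.4663; S(3,2) = 83.4455; S(3,3) = 72.1822
  k=4: S(4,0) = 119.9043; S(4,1) = 103.7199; S(4,2) = 89.7200; S(4,3) = 77.6098; S(4,4) = 67.1342
Terminal payoffs V(N, i) = max(S_T - K, 0):
  V(4,0) = 26.324274; V(4,1) = 10.139870; V(4,2) = 0.000000; V(4,3) = 0.000000; V(4,4) = 0.000000
Backward induction: V(k, i) = exp(-r*dt) * [p * V(k+1, i) + (1-p) * V(k+1, i+1)].
  V(3,0) = exp(-r*dt) * [p*26.324274 + (1-p)*10.139870] = 18.014861
  V(3,1) = exp(-r*dt) * [p*10.139870 + (1-p)*0.000000] = 4.939007
  V(3,2) = exp(-r*dt) * [p*0.000000 + (1-p)*0.000000] = 0.000000
  V(3,3) = exp(-r*dt) * [p*0.000000 + (1-p)*0.000000] = 0.000000
  V(2,0) = exp(-r*dt) * [p*18.014861 + (1-p)*4.939007] = 11.304085
  V(2,1) = exp(-r*dt) * [p*4.939007 + (1-p)*0.000000] = 2.405730
  V(2,2) = exp(-r*dt) * [p*0.000000 + (1-p)*0.000000] = 0.000000
  V(1,0) = exp(-r*dt) * [p*11.304085 + (1-p)*2.405730] = 6.738057
  V(1,1) = exp(-r*dt) * [p*2.405730 + (1-p)*0.000000] = 1.171802
  V(0,0) = exp(-r*dt) * [p*6.738057 + (1-p)*1.171802] = 3.882105

Answer: Price = V(0,0) = 3.8821


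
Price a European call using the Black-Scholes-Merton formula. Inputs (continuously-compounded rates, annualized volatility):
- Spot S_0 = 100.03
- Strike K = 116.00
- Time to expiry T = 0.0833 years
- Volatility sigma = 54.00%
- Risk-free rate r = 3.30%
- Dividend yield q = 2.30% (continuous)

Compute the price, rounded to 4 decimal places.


Answer: Price = 1.5448

Derivation:
d1 = (ln(S/K) + (r - q + 0.5*sigma^2) * T) / (sigma * sqrt(T)) = -0.86710920
d2 = d1 - sigma * sqrt(T) = -1.02296259
exp(-rT) = 0.99725487; exp(-qT) = 0.99808593
C = S_0 * exp(-qT) * N(d1) - K * exp(-rT) * N(d2)
N(d1) = 0.19294109; N(d2) = 0.15316277
C = 100.0300 * 0.99808593 * 0.19294109 - 116.0000 * 0.99725487 * 0.15316277 = 1.5448


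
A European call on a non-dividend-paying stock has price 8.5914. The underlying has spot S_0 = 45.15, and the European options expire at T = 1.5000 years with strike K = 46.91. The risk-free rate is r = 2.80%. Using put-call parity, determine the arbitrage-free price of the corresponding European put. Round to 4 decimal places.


Put-call parity: C - P = S_0 * exp(-qT) - K * exp(-rT).
S_0 * exp(-qT) = 45.1500 * 1.00000000 = 45.15000000
K * exp(-rT) = 46.9100 * 0.95886978 = 44.98058141
P = C - S*exp(-qT) + K*exp(-rT)
P = 8.5914 - 45.15000000 + 44.98058141 = 8.4220

Answer: Put price = 8.4220


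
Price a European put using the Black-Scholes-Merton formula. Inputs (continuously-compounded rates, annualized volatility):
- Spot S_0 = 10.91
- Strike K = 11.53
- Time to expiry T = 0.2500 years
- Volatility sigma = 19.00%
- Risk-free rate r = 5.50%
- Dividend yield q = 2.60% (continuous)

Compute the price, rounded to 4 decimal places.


Answer: Price = 0.7400

Derivation:
d1 = (ln(S/K) + (r - q + 0.5*sigma^2) * T) / (sigma * sqrt(T)) = -0.45800036
d2 = d1 - sigma * sqrt(T) = -0.55300036
exp(-rT) = 0.98634410; exp(-qT) = 0.99352108
P = K * exp(-rT) * N(-d2) - S_0 * exp(-qT) * N(-d1)
N(-d1) = 0.67652391; N(-d2) = 0.70986842
P = 11.5300 * 0.98634410 * 0.70986842 - 10.9100 * 0.99352108 * 0.67652391 = 0.7400


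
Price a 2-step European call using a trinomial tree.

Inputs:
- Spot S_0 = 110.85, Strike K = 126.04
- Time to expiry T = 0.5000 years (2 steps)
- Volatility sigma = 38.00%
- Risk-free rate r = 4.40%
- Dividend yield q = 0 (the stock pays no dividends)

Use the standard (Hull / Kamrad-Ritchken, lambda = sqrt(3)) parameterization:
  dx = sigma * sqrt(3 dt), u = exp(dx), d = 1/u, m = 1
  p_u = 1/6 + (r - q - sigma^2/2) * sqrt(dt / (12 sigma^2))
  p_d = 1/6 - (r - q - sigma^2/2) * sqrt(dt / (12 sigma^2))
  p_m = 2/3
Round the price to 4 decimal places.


dt = T/N = 0.250000; dx = sigma*sqrt(3*dt) = 0.329090
u = exp(dx) = 1.389702; d = 1/u = 0.719579
p_u = 0.155955, p_m = 0.666667, p_d = 0.177378
Discount per step: exp(-r*dt) = 0.989060
Stock lattice S(k, j) with j the centered position index:
  k=0: S(0,+0) = 110.8500
  k=1: S(1,-1) = 79.7653; S(1,+0) = 110.8500; S(1,+1) = 154.0485
  k=2: S(2,-2) = 57.3974; S(2,-1) = 79.7653; S(2,+0) = 110.8500; S(2,+1) = 154.0485; S(2,+2) = 214.0816
Terminal payoffs V(N, j) = max(S_T - K, 0):
  V(2,-2) = 0.000000; V(2,-1) = 0.000000; V(2,+0) = 0.000000; V(2,+1) = 28.008516; V(2,+2) = 88.041598
Backward induction: V(k, j) = exp(-r*dt) * [p_u * V(k+1, j+1) + p_m * V(k+1, j) + p_d * V(k+1, j-1)]
  V(1,-1) = exp(-r*dt) * [p_u*0.000000 + p_m*0.000000 + p_d*0.000000] = 0.000000
  V(1,+0) = exp(-r*dt) * [p_u*28.008516 + p_m*0.000000 + p_d*0.000000] = 4.320291
  V(1,+1) = exp(-r*dt) * [p_u*88.041598 + p_m*28.008516 + p_d*0.000000] = 32.048419
  V(0,+0) = exp(-r*dt) * [p_u*32.048419 + p_m*4.320291 + p_d*0.000000] = 7.792128

Answer: Price = V(0,0) = 7.7921


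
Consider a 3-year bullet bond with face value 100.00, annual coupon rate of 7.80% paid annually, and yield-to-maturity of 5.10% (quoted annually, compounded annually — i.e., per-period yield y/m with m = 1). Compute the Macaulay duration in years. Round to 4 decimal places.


Coupon per period c = face * coupon_rate / m = 7.800000
Periods per year m = 1; per-period yield y/m = 0.051000
Number of cashflows N = 3
Cashflows (t years, CF_t, discount factor 1/(1+y/m)^(m*t), PV):
  t = 1.0000: CF_t = 7.800000, DF = 0.951475, PV = 7.421503
  t = 2.0000: CF_t = 7.800000, DF = 0.905304, PV = 7.061373
  t = 3.0000: CF_t = 107.800000, DF = 0.861374, PV = 92.856137
Price P = sum_t PV_t = 107.339014
Macaulay numerator sum_t t * PV_t:
  t * PV_t at t = 1.0000: 7.421503
  t * PV_t at t = 2.0000: 14.122747
  t * PV_t at t = 3.0000: 278.568411
Macaulay duration D = (sum_t t * PV_t) / P = 300.112661 / 107.339014 = 2.795933

Answer: Macaulay duration = 2.7959 years


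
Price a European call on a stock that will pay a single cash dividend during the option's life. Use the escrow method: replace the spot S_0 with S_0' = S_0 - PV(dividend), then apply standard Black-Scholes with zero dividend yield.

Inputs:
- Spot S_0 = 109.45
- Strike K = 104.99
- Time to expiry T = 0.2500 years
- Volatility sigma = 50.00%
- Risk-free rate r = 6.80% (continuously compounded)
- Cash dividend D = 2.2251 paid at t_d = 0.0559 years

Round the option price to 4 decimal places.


Answer: Price = 12.5951

Derivation:
PV(D) = D * exp(-r * t_d) = 2.2251 * 0.99620602 = 2.21665800
S_0' = S_0 - PV(D) = 109.4500 - 2.21665800 = 107.23334200
d1 = (ln(S_0'/K) + (r + sigma^2/2)*T) / (sigma*sqrt(T)) = 0.27756848
d2 = d1 - sigma*sqrt(T) = 0.02756848
exp(-rT) = 0.98314368
N(d1) = 0.60932818; N(d2) = 0.51099684
C = S_0' * N(d1) - K * exp(-rT) * N(d2) = 107.23334200 * 0.60932818 - 104.9900 * 0.98314368 * 0.51099684 = 12.5951
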